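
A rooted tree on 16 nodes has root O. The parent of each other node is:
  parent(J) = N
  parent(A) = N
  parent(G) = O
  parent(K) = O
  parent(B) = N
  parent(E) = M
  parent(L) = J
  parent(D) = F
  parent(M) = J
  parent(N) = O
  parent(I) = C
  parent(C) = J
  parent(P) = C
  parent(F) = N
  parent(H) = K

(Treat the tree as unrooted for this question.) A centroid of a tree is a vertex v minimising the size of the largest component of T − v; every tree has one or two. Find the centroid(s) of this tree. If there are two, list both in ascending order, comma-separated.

N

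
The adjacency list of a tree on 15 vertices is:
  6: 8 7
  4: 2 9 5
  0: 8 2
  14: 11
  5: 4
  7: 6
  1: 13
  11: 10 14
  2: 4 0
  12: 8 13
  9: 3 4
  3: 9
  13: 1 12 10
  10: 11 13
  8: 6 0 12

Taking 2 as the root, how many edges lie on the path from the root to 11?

6

Climbing from 11 to the root: 11 – 10 – 13 – 12 – 8 – 0 – 2. That's 6 steps.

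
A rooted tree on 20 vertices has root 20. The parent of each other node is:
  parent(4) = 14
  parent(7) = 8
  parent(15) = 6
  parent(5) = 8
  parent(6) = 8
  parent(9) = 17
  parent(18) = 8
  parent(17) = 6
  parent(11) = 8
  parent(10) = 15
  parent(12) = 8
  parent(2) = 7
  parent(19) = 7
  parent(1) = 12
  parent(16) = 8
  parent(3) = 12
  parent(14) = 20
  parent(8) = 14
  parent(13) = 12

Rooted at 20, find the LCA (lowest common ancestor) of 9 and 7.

8

9's ancestor chain is 9, 17, 6, 8, 14, 20 and 7's is 7, 8, 14, 20; they first meet at 8.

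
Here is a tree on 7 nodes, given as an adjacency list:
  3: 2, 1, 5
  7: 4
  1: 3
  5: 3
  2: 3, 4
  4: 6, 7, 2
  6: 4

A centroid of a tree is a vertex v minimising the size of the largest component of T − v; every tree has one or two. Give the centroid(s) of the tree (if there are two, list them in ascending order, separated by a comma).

If 2 is removed the pieces have sizes 3, 3, all ≤ ⌊7/2⌋ = 3.
Every other node leaves some component of size > 3, so the centroid is unique.

2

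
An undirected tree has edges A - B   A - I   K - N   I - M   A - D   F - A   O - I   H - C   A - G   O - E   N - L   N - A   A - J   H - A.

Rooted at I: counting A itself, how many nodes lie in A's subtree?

11

Descendants of A (including itself): A, F, J, B, H, N, G, D, C, L, K. That's 11.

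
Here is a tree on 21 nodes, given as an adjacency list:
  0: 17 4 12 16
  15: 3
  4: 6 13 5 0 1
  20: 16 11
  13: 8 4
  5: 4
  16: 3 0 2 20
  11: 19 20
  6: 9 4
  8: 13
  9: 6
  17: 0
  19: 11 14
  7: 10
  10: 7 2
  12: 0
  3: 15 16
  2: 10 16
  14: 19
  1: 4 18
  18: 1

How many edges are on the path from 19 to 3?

The path is 19 - 11 - 20 - 16 - 3, which has 4 edges.

4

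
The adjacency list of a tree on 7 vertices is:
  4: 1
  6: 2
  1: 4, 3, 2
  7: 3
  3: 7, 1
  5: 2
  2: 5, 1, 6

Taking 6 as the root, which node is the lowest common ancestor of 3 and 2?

2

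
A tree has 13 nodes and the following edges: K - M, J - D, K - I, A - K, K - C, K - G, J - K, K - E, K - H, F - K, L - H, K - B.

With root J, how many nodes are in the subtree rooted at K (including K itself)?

11

Descendants of K (including itself): K, H, F, A, E, B, G, C, I, M, L. That's 11.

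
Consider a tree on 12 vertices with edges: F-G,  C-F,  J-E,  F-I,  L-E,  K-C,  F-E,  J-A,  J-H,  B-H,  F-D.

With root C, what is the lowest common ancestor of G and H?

G's ancestor chain is G, F, C and H's is H, J, E, F, C; they first meet at F.

F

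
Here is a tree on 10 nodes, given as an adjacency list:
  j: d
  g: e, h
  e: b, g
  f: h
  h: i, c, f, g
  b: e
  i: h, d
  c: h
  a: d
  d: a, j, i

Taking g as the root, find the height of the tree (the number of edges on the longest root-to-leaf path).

The longest root-to-leaf path is g → h → i → d → a (4 edges).

4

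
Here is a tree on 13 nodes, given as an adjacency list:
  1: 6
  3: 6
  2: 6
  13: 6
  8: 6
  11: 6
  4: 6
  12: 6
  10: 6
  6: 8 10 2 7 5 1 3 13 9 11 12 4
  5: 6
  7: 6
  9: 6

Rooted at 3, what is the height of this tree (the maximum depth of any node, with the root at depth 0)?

2

The longest root-to-leaf path is 3-6-1 (2 edges).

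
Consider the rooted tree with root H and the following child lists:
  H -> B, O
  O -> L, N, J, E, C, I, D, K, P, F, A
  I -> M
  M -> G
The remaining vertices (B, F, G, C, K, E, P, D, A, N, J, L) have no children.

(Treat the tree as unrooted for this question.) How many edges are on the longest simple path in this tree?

5

Starting from G, a farthest node is B at distance 5.
One longest path: G–M–I–O–H–B.
So the diameter is 5.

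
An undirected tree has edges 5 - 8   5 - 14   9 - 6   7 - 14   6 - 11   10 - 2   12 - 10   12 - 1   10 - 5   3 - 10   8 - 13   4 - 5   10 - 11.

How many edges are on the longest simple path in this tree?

6

Starting from 9, a farthest node is 7 at distance 6.
One longest path: 9 – 6 – 11 – 10 – 5 – 14 – 7.
So the diameter is 6.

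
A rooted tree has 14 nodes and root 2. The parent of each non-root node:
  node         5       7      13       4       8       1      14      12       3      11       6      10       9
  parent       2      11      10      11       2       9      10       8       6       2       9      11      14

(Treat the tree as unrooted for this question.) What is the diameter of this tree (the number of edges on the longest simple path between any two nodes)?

A longest path is 3 – 6 – 9 – 14 – 10 – 11 – 2 – 8 – 12, with 8 edges.

8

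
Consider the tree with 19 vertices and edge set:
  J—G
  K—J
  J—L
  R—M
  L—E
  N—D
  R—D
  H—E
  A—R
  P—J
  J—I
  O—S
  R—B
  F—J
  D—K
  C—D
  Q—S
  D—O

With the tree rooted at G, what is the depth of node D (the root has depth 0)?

Path from G to D: G → J → K → D, which has 3 edges.

3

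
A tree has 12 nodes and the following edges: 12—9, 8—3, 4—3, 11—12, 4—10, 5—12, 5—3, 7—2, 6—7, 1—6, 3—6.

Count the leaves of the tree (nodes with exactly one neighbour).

6

The leaves are 1, 2, 8, 9, 10, 11.
That is 6 leaves.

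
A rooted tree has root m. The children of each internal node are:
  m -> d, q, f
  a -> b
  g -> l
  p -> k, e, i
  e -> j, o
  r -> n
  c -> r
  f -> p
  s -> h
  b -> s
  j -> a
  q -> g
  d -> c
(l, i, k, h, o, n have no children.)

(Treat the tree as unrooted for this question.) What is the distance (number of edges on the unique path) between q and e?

4

The path is q - m - f - p - e, which has 4 edges.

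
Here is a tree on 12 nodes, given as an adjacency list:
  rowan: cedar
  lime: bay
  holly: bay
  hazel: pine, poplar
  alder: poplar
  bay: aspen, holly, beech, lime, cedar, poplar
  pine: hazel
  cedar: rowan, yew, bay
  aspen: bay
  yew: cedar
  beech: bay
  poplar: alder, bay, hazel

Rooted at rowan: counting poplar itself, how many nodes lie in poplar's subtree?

Descendants of poplar (including itself): poplar, hazel, alder, pine. That's 4.

4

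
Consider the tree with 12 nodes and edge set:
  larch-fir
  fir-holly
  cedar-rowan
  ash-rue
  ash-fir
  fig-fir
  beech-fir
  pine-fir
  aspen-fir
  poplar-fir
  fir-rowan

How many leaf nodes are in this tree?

9

Degree-1 nodes: aspen, beech, cedar, fig, holly, larch, pine, poplar, rue — 9 of them.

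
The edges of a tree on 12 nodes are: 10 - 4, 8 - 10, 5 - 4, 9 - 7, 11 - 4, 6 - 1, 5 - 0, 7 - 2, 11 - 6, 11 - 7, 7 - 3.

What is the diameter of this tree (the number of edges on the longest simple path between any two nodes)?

Starting from 8, a farthest node is 2 at distance 5.
One longest path: 8 - 10 - 4 - 11 - 7 - 2.
So the diameter is 5.

5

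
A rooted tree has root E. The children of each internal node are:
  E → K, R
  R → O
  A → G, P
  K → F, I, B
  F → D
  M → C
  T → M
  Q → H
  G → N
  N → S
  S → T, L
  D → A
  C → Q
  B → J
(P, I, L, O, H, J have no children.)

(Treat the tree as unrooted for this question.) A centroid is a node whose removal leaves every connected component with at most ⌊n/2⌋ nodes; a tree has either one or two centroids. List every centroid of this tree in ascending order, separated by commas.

A

Delete A: the remaining components have sizes 9, 9, 1. Max 9 ≤ 10, so A is a centroid.
No neighbour of A does as well, so A is the unique centroid.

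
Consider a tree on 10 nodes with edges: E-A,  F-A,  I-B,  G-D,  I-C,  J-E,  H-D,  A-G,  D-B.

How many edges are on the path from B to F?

4

B - D - G - A - F: 4 edges.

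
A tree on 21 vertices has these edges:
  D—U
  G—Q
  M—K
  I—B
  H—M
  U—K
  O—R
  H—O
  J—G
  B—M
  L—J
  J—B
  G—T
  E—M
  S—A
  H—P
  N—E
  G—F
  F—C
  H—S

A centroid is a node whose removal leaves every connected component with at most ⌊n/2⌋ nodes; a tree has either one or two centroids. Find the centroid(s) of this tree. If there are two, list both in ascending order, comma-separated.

M

Delete M: the remaining components have sizes 9, 6, 3, 2. Max 9 ≤ 10, so M is a centroid.
No neighbour of M does as well, so M is the unique centroid.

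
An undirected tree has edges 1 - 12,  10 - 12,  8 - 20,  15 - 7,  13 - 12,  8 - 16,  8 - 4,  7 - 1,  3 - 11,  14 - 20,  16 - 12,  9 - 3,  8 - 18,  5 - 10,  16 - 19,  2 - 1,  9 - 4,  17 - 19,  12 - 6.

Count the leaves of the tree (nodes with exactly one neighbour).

Degree-1 nodes: 2, 5, 6, 11, 13, 14, 15, 17, 18 — 9 of them.

9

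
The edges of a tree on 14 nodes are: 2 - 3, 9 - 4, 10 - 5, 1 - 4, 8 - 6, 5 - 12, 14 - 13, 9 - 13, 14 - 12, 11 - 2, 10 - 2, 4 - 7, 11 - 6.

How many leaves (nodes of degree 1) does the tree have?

4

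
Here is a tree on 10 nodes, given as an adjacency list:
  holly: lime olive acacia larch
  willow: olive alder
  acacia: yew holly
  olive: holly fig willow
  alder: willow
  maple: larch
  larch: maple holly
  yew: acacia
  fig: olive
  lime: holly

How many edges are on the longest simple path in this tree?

5

BFS from alder reaches maple last, at distance 5; BFS from maple confirms no node is farther.
Path: alder-willow-olive-holly-larch-maple.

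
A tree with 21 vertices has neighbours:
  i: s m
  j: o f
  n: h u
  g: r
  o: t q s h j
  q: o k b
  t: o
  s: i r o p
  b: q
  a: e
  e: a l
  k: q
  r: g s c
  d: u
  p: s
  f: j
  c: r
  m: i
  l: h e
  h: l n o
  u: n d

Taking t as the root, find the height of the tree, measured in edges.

5

d sits deepest: t → o → h → n → u → d — 5 edges from the root.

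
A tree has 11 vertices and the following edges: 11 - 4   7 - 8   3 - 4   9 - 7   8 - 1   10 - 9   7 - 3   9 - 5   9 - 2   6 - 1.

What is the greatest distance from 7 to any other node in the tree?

3

A farthest node from 7 is 6 (11 also at distance 3).
The path 7 – 8 – 1 – 6 has 3 edges.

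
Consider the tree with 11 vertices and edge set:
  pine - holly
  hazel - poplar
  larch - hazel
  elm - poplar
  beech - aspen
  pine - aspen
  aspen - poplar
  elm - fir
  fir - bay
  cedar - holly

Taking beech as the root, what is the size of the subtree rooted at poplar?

6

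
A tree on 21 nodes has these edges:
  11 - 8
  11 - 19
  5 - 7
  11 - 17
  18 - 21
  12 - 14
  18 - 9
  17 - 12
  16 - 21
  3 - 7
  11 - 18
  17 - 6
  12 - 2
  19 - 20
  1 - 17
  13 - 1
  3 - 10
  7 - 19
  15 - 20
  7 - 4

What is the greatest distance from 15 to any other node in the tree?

A farthest node from 15 is 2 (14, 16, 13 also at distance 6).
The path 15 – 20 – 19 – 11 – 17 – 12 – 2 has 6 edges.

6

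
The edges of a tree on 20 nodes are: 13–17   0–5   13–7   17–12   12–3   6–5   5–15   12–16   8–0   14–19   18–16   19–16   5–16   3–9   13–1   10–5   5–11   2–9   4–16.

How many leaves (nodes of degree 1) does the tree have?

11

Degree-1 nodes: 1, 2, 4, 6, 7, 8, 10, 11, 14, 15, 18 — 11 of them.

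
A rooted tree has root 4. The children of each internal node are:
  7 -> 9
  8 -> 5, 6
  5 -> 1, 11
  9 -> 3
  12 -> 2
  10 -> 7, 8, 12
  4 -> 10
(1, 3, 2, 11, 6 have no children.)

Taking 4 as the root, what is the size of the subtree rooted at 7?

7's subtree: {7, 9, 3}, size 3.

3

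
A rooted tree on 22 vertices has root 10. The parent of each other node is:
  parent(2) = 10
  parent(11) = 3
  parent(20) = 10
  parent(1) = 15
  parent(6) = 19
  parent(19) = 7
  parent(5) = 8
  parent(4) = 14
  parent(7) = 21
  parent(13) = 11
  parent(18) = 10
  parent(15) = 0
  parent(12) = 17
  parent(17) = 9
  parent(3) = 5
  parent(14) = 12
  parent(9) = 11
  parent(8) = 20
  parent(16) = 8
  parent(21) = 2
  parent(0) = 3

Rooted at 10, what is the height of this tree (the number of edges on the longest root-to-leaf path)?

10

The longest root-to-leaf path is 10-20-8-5-3-11-9-17-12-14-4 (10 edges).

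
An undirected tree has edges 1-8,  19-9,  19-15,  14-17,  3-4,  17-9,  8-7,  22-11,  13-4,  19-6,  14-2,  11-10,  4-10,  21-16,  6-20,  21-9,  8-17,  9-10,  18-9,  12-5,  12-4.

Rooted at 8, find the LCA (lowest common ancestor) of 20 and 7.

Path 20→root: 20 6 19 9 17 8; path 7→root: 7 8.
First common node: 8.

8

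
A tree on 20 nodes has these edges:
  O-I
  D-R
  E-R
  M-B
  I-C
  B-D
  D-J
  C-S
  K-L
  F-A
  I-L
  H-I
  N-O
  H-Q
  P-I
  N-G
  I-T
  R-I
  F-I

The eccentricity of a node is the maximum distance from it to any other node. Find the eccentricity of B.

6

A farthest node from B is G.
The path B-D-R-I-O-N-G has 6 edges.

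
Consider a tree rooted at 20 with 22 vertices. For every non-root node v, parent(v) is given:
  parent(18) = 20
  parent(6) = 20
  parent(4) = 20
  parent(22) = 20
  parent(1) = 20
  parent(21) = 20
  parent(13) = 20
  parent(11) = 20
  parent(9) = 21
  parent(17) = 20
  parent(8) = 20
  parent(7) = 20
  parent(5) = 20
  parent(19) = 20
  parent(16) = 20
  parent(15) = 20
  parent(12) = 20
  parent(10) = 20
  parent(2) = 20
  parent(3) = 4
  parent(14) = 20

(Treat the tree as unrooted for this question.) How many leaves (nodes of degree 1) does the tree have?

19

Degree-1 nodes: 1, 2, 3, 5, 6, 7, 8, 9, 10, 11, 12, 13, 14, 15, 16, 17, 18, 19, 22 — 19 of them.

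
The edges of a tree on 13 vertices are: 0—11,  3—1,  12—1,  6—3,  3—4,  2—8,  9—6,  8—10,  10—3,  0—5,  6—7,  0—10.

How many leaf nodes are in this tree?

7

Exactly 7 nodes have a single neighbour: 2, 4, 5, 7, 9, 11, 12.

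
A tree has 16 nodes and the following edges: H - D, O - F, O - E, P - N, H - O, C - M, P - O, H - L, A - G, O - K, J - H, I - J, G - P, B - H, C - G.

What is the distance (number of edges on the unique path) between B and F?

3

B – H – O – F: 3 edges.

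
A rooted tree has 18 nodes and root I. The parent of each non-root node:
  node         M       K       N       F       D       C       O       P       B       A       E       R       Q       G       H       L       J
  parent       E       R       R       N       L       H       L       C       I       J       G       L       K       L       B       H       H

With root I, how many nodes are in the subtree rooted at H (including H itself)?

Descendants of H (including itself): H, L, C, J, R, G, O, D, P, A, N, K, E, F, Q, M. That's 16.

16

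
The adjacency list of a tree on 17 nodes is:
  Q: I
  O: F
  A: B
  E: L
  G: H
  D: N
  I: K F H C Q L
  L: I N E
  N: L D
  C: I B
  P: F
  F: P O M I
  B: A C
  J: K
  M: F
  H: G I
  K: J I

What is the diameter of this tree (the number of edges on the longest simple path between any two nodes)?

Starting from D, a farthest node is A at distance 6.
One longest path: D–N–L–I–C–B–A.
So the diameter is 6.

6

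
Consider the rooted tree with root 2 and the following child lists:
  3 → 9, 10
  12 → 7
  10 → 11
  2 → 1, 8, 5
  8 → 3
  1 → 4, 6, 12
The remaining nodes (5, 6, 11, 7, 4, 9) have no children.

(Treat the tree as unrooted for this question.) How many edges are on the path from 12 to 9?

5

Walking from 12: 12 - 1 - 2 - 8 - 3 - 9. Length 5.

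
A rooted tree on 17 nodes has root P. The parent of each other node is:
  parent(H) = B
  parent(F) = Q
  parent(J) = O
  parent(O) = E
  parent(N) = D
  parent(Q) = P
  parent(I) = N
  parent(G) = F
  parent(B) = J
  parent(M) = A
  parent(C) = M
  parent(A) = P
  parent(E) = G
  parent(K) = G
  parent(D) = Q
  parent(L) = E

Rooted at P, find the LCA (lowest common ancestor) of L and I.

Q

Ancestors of L (toward the root): L, E, G, F, Q, P.
Ancestors of I: I, N, D, Q, P.
The deepest node appearing in both lists is Q.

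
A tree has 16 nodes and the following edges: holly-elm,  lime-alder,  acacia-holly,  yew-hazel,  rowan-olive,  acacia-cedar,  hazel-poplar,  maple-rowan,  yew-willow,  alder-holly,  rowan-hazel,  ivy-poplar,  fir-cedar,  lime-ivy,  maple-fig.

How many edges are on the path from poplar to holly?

Walking from poplar: poplar–ivy–lime–alder–holly. Length 4.

4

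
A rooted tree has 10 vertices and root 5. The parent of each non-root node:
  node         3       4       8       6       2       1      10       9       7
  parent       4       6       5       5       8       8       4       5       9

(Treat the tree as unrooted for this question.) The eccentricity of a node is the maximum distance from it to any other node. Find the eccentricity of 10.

5

Distances from 10 peak at 5, attained at 7 (1, 2 also at distance 5).
10-4-6-5-9-7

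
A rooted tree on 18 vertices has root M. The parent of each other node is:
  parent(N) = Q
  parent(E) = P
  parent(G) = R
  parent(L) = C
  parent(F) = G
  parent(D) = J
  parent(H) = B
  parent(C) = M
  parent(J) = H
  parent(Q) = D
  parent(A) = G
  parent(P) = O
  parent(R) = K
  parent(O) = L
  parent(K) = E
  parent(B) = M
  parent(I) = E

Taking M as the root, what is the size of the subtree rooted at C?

The subtree rooted at C contains: C, L, O, P, E, K, I, R, G, A, F — 11 nodes.

11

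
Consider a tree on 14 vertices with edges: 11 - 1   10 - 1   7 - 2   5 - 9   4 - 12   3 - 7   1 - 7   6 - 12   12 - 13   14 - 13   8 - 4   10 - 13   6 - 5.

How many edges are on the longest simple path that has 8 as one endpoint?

7

Distances from 8 peak at 7, attained at 3 (2 also at distance 7).
8 – 4 – 12 – 13 – 10 – 1 – 7 – 3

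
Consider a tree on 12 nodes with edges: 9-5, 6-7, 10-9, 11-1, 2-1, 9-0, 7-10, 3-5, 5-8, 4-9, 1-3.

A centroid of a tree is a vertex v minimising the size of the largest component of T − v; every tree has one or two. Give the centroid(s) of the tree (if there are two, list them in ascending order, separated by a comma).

If 5 is removed the pieces have sizes 6, 4, 1, all ≤ ⌊12/2⌋ = 6.
9 is adjacent to 5 and is also a centroid (the largest component after removing it is likewise 6).

5, 9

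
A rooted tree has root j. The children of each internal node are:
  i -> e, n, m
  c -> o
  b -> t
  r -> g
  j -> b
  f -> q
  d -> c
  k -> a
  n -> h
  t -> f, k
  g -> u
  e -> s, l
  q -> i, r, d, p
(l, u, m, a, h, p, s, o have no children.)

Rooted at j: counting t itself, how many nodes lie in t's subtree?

The subtree rooted at t contains: t, f, k, q, a, i, p, d, r, n, e, m, c, g, h, l, s, o, u — 19 nodes.

19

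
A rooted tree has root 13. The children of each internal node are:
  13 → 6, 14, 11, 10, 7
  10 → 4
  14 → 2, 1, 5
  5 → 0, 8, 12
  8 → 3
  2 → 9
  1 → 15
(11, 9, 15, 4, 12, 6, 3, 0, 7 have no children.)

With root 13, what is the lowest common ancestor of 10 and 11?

10's ancestor chain is 10, 13 and 11's is 11, 13; they first meet at 13.

13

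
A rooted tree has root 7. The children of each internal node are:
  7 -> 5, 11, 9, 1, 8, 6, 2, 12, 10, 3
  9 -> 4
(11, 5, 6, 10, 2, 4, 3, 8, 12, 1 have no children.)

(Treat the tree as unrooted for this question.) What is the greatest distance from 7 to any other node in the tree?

2

Distances from 7 peak at 2, attained at 4.
7-9-4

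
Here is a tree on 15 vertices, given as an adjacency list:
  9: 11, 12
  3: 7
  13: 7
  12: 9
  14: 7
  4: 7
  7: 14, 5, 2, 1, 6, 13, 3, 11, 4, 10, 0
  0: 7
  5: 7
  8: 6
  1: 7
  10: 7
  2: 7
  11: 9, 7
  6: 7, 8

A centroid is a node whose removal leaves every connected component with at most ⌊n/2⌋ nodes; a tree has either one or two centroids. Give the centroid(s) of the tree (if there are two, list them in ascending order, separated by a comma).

If 7 is removed the pieces have sizes 3, 2, 1, 1, 1, 1, 1, 1, 1, 1, 1, all ≤ ⌊15/2⌋ = 7.
Every other node leaves some component of size > 7, so the centroid is unique.

7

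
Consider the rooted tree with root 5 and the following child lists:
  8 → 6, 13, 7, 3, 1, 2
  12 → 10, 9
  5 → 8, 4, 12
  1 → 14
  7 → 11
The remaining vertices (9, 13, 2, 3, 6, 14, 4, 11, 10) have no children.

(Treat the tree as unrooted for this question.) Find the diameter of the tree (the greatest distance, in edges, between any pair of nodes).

Starting from 9, a farthest node is 14 at distance 5.
One longest path: 9–12–5–8–1–14.
So the diameter is 5.

5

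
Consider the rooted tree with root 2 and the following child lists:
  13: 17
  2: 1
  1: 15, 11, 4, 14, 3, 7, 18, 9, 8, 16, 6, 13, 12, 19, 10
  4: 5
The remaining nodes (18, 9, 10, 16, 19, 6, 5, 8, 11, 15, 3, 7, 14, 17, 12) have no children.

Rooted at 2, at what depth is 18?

2

Climbing from 18 to the root: 18 → 1 → 2. That's 2 steps.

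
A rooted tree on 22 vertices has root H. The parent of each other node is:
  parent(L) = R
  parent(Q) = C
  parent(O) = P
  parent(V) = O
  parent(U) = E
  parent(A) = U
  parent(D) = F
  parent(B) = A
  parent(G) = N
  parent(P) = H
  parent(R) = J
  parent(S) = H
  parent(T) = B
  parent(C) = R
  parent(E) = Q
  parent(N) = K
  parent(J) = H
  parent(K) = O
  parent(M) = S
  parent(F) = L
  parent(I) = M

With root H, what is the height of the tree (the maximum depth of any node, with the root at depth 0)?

9

T sits deepest: H-J-R-C-Q-E-U-A-B-T — 9 edges from the root.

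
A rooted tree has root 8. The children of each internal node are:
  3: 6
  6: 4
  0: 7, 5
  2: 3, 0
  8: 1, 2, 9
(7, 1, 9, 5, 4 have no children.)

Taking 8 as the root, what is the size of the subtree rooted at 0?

3

0's subtree: {0, 5, 7}, size 3.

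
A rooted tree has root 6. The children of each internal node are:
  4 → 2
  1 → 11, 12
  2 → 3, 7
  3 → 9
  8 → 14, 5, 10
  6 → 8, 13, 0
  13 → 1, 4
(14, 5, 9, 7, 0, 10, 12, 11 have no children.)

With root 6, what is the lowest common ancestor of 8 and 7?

8's ancestor chain is 8, 6 and 7's is 7, 2, 4, 13, 6; they first meet at 6.

6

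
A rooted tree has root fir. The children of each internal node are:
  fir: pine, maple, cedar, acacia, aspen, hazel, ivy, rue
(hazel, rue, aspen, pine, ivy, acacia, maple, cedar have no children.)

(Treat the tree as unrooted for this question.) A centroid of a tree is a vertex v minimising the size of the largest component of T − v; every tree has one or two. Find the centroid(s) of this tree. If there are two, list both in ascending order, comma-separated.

If fir is removed the pieces have sizes 1, 1, 1, 1, 1, 1, 1, 1, all ≤ ⌊9/2⌋ = 4.
Every other node leaves some component of size > 4, so the centroid is unique.

fir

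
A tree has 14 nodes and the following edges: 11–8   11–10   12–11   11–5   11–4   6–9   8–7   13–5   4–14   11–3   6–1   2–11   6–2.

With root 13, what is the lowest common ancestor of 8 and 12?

11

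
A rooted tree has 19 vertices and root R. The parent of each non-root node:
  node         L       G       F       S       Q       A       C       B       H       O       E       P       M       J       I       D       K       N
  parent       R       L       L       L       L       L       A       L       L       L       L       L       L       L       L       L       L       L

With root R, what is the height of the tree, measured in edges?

3

A deepest node is C, reached by R–L–A–C.
That path has 3 edges, so the height is 3.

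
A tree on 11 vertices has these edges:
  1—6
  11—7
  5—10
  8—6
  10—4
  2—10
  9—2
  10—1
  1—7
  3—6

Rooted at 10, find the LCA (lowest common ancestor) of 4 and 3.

10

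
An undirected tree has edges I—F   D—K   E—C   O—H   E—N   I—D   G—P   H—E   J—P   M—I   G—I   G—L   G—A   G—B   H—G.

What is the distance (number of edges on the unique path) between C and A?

C - E - H - G - A: 4 edges.

4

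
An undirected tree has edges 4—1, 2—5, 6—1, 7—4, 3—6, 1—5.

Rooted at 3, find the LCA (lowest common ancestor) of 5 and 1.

1

Path 5→root: 5 1 6 3; path 1→root: 1 6 3.
First common node: 1.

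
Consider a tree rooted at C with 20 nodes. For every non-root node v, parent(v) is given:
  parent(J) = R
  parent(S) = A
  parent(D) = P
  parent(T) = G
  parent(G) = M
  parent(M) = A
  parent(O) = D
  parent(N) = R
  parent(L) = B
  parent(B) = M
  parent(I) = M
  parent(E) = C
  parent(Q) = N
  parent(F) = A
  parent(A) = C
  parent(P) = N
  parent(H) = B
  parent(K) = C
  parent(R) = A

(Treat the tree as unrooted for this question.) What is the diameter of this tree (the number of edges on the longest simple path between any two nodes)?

8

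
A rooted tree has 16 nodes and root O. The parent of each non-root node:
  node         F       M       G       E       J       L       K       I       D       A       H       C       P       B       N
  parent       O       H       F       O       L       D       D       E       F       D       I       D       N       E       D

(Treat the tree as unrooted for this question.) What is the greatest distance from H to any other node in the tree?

A farthest node from H is J (P also at distance 7).
The path H – I – E – O – F – D – L – J has 7 edges.

7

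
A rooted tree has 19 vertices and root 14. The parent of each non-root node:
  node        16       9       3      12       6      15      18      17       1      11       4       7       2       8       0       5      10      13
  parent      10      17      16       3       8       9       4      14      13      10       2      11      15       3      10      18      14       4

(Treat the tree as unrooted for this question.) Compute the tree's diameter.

Starting from 1, a farthest node is 6 at distance 12.
One longest path: 1 – 13 – 4 – 2 – 15 – 9 – 17 – 14 – 10 – 16 – 3 – 8 – 6.
So the diameter is 12.

12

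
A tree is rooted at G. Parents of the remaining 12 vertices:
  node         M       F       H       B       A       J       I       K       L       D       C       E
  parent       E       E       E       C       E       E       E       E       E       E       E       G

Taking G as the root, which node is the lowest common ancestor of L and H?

E

L's ancestor chain is L, E, G and H's is H, E, G; they first meet at E.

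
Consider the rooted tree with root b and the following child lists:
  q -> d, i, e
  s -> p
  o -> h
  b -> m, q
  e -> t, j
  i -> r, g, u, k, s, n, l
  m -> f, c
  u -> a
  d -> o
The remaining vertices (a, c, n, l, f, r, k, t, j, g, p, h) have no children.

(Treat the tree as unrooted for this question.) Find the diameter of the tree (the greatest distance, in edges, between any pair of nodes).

6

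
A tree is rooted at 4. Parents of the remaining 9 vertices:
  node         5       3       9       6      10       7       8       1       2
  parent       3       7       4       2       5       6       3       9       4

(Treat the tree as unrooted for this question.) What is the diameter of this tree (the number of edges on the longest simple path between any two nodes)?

BFS from 1 reaches 10 last, at distance 8; BFS from 10 confirms no node is farther.
Path: 1–9–4–2–6–7–3–5–10.

8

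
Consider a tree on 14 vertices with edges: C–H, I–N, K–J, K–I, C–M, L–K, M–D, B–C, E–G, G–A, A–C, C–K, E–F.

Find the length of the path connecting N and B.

4

Walking from N: N - I - K - C - B. Length 4.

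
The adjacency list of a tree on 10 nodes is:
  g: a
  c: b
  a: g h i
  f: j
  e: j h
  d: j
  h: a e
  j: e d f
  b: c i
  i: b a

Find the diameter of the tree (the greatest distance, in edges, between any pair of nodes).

BFS from d reaches c last, at distance 7; BFS from c confirms no node is farther.
Path: d - j - e - h - a - i - b - c.

7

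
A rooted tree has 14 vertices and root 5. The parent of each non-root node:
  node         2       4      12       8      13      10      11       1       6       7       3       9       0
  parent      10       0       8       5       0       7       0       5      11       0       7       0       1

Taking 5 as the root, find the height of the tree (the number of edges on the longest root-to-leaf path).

A deepest node is 2, reached by 5 → 1 → 0 → 7 → 10 → 2.
That path has 5 edges, so the height is 5.

5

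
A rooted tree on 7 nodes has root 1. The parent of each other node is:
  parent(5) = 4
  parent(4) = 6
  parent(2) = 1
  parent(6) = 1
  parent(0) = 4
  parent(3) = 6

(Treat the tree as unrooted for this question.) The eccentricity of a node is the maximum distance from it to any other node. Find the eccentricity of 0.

A farthest node from 0 is 2.
The path 0–4–6–1–2 has 4 edges.

4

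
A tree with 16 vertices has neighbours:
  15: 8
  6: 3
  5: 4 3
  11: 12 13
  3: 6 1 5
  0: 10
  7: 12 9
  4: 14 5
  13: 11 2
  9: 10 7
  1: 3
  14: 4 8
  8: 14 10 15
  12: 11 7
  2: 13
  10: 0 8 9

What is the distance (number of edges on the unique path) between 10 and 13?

5

10 - 9 - 7 - 12 - 11 - 13: 5 edges.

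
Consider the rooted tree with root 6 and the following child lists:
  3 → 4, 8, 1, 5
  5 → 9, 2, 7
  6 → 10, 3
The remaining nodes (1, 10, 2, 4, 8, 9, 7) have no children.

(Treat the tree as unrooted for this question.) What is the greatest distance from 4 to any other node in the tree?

A farthest node from 4 is 9 (2, 10, 7 also at distance 3).
The path 4–3–5–9 has 3 edges.

3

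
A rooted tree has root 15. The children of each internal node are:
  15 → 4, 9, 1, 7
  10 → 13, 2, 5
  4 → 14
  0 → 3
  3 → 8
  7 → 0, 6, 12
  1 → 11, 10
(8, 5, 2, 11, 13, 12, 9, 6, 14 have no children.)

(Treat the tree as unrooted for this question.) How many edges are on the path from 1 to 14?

The path is 1 – 15 – 4 – 14, which has 3 edges.

3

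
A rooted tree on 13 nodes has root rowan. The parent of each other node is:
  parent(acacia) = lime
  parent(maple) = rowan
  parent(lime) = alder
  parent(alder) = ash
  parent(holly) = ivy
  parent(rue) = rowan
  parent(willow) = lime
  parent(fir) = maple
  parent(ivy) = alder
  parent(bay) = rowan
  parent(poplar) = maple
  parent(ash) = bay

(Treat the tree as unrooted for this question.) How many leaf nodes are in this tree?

6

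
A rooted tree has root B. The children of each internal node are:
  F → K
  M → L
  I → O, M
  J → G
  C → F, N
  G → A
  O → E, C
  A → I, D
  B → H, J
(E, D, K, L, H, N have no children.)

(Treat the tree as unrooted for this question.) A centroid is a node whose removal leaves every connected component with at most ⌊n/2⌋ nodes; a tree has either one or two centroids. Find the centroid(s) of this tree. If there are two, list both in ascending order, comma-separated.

Removing I splits the tree into components of sizes 6, 6, 2; the largest is 6 ≤ ⌊15/2⌋ = 7.
Every other node leaves some component of size > 7, so the centroid is unique.

I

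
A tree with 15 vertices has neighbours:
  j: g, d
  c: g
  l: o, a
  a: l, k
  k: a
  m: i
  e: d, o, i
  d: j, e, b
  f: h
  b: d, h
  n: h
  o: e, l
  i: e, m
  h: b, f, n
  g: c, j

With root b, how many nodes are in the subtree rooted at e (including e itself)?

Descendants of e (including itself): e, o, i, l, m, a, k. That's 7.

7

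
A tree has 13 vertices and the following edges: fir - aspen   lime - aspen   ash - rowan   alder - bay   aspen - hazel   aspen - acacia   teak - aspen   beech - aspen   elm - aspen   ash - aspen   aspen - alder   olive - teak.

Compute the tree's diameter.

4

BFS from olive reaches bay last, at distance 4; BFS from bay confirms no node is farther.
Path: olive - teak - aspen - alder - bay.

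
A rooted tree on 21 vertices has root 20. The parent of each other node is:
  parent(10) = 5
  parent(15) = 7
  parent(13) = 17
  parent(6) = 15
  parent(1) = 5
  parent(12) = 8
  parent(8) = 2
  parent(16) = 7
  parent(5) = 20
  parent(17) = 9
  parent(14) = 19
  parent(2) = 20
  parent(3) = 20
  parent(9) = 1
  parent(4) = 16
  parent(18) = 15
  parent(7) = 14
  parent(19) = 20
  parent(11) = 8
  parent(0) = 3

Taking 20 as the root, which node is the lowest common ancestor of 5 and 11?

Ancestors of 5 (toward the root): 5, 20.
Ancestors of 11: 11, 8, 2, 20.
The deepest node appearing in both lists is 20.

20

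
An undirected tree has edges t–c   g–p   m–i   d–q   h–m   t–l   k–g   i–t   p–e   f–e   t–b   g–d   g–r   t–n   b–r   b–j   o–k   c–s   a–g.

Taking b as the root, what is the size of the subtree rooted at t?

Descendants of t (including itself): t, l, i, c, n, m, s, h. That's 8.

8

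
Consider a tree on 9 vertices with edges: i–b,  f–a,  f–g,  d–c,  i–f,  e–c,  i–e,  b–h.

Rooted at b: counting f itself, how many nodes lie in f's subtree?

Descendants of f (including itself): f, g, a. That's 3.

3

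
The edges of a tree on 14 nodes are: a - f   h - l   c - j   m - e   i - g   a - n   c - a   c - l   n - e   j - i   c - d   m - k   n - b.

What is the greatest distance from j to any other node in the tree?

6

The node farthest from j is k, via j – c – a – n – e – m – k — 6 edges.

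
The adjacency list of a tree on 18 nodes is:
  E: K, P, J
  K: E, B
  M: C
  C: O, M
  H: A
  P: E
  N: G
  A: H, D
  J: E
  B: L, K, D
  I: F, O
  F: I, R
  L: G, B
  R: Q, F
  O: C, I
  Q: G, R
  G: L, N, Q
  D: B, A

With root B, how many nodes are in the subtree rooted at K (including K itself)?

4

The subtree rooted at K contains: K, E, J, P — 4 nodes.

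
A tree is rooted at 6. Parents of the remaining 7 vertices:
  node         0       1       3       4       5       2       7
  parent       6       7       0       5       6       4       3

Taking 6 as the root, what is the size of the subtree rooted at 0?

4

The subtree rooted at 0 contains: 0, 3, 7, 1 — 4 nodes.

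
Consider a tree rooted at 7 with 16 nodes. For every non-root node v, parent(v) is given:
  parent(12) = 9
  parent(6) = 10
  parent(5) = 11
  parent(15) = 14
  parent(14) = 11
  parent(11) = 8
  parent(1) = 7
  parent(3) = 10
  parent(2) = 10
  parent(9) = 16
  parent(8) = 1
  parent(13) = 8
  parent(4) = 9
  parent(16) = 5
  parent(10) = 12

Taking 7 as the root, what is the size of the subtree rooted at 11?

12

The subtree rooted at 11 contains: 11, 5, 14, 16, 15, 9, 12, 4, 10, 6, 3, 2 — 12 nodes.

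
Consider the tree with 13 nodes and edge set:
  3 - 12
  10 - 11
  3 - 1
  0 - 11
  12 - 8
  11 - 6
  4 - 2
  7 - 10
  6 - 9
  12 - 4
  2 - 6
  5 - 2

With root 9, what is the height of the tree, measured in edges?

A deepest node is 1, reached by 9–6–2–4–12–3–1.
That path has 6 edges, so the height is 6.

6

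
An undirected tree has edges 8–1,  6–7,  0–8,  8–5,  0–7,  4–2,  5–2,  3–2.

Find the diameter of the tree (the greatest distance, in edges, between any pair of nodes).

Starting from 6, a farthest node is 4 at distance 6.
One longest path: 6 - 7 - 0 - 8 - 5 - 2 - 4.
So the diameter is 6.

6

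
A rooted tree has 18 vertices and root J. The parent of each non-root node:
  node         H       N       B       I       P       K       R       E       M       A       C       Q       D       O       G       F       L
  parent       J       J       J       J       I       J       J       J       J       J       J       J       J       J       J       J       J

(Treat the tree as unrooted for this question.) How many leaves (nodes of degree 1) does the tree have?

16

The leaves are A, B, C, D, E, F, G, H, K, L, M, N, O, P, Q, R.
That is 16 leaves.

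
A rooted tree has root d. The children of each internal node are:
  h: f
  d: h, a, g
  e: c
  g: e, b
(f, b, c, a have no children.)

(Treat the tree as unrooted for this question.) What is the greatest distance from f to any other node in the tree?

5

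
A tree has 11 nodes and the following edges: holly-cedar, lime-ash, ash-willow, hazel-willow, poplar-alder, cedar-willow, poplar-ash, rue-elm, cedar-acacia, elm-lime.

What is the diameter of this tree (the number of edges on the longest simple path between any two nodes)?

6

Starting from holly, a farthest node is rue at distance 6.
One longest path: holly–cedar–willow–ash–lime–elm–rue.
So the diameter is 6.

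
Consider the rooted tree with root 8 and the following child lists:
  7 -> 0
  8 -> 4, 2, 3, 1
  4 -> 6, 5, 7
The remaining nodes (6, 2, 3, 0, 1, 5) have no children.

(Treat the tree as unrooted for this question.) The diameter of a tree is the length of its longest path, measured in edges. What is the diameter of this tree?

4

A longest path is 0 – 7 – 4 – 8 – 3, with 4 edges.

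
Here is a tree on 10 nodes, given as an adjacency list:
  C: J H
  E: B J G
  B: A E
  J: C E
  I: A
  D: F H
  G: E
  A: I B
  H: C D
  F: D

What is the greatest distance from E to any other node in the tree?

The node farthest from E is F, via E – J – C – H – D – F — 5 edges.

5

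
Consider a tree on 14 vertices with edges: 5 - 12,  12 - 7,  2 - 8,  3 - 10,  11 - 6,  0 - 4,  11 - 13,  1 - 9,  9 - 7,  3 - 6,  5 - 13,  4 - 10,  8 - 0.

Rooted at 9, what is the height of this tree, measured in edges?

2 sits deepest: 9 – 7 – 12 – 5 – 13 – 11 – 6 – 3 – 10 – 4 – 0 – 8 – 2 — 12 edges from the root.

12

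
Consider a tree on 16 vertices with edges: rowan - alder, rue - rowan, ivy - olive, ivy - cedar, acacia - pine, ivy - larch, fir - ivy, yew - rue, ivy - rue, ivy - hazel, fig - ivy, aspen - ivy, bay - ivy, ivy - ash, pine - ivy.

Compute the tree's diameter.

5

A longest path is alder-rowan-rue-ivy-pine-acacia, with 5 edges.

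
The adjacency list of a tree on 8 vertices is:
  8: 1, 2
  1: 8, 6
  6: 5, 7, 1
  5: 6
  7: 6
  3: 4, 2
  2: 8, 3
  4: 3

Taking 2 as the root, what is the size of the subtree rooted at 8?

Descendants of 8 (including itself): 8, 1, 6, 7, 5. That's 5.

5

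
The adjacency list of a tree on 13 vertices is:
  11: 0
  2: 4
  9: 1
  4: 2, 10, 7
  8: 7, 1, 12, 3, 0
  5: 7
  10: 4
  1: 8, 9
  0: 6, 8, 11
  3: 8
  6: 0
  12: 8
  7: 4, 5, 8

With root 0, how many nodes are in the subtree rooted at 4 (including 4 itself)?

3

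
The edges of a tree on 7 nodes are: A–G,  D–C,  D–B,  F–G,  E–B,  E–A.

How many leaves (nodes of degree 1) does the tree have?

2

Degree-1 nodes: C, F — 2 of them.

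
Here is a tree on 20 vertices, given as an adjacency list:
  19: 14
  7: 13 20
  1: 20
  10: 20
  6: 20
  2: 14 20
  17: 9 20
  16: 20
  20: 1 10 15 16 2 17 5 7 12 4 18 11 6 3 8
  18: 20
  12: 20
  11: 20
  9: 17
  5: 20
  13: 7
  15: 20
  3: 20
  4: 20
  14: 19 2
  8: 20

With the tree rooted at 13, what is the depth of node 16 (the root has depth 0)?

Climbing from 16 to the root: 16–20–7–13. That's 3 steps.

3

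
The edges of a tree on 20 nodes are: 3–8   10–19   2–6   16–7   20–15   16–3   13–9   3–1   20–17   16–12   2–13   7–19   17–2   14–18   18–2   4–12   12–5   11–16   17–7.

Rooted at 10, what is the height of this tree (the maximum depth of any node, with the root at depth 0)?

6

The longest root-to-leaf path is 10 → 19 → 7 → 17 → 2 → 18 → 14 (6 edges).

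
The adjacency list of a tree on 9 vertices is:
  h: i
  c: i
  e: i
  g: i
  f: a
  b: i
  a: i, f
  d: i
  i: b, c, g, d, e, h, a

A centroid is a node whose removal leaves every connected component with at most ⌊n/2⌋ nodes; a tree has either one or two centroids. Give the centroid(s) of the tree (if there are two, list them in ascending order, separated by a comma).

i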